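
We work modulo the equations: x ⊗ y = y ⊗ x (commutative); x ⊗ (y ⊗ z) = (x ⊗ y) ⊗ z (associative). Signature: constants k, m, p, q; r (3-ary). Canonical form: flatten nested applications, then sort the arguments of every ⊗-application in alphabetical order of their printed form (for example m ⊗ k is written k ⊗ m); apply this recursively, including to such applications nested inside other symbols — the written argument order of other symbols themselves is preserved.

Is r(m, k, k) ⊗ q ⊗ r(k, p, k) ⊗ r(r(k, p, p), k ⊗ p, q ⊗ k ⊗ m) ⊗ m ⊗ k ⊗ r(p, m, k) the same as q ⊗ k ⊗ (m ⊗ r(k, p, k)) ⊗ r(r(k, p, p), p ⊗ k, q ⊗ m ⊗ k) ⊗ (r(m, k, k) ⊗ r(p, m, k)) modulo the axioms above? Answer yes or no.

Answer: yes — both canonical forms are k ⊗ m ⊗ q ⊗ r(k, p, k) ⊗ r(m, k, k) ⊗ r(p, m, k) ⊗ r(r(k, p, p), k ⊗ p, k ⊗ m ⊗ q)

Derivation:
Left:  r(m, k, k) ⊗ q ⊗ r(k, p, k) ⊗ r(r(k, p, p), k ⊗ p, q ⊗ k ⊗ m) ⊗ m ⊗ k ⊗ r(p, m, k)
  Canonicalize subterm:  r(r(k, p, p), k ⊗ p, q ⊗ k ⊗ m)  →  r(r(k, p, p), k ⊗ p, k ⊗ m ⊗ q)
  Sort arguments:  k ⊗ m ⊗ q ⊗ r(k, p, k) ⊗ r(m, k, k) ⊗ r(p, m, k) ⊗ r(r(k, p, p), k ⊗ p, k ⊗ m ⊗ q)
Right:  q ⊗ k ⊗ (m ⊗ r(k, p, k)) ⊗ r(r(k, p, p), p ⊗ k, q ⊗ m ⊗ k) ⊗ (r(m, k, k) ⊗ r(p, m, k))
  Merge nested applications:  q ⊗ k ⊗ m ⊗ r(k, p, k) ⊗ r(r(k, p, p), p ⊗ k, q ⊗ m ⊗ k) ⊗ r(m, k, k) ⊗ r(p, m, k)
  Simplify inside:  r(r(k, p, p), p ⊗ k, q ⊗ m ⊗ k)  →  r(r(k, p, p), k ⊗ p, k ⊗ m ⊗ q)
  Order the arguments:  k ⊗ m ⊗ q ⊗ r(k, p, k) ⊗ r(m, k, k) ⊗ r(p, m, k) ⊗ r(r(k, p, p), k ⊗ p, k ⊗ m ⊗ q)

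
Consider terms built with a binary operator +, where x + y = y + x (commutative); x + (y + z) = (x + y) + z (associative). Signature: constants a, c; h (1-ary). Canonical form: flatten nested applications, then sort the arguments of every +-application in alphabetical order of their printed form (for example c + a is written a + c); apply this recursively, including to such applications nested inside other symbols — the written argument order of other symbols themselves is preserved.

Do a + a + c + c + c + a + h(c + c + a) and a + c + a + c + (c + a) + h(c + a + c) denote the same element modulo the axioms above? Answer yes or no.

Answer: yes — both canonical forms are a + a + a + c + c + c + h(a + c + c)

Derivation:
Left:  a + a + c + c + c + a + h(c + c + a)
  Simplify inside:  h(c + c + a)  →  h(a + c + c)
  Sort arguments:  a + a + a + c + c + c + h(a + c + c)
Right:  a + c + a + c + (c + a) + h(c + a + c)
  Merge nested applications:  a + c + a + c + c + a + h(c + a + c)
  Canonicalize subterm:  h(c + a + c)  →  h(a + c + c)
  Sort arguments:  a + a + a + c + c + c + h(a + c + c)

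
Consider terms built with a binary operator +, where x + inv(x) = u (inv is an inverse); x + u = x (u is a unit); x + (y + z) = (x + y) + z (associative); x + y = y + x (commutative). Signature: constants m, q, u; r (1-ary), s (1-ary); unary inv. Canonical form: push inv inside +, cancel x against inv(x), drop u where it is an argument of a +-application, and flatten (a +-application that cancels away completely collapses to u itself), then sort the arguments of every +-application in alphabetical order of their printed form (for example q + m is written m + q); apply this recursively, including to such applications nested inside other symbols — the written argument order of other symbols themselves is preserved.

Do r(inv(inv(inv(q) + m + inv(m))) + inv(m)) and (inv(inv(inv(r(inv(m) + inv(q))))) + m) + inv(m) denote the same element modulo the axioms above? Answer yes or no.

Answer: no — r(inv(m) + inv(q)) vs inv(r(inv(m) + inv(q)))

Derivation:
Left:  r(inv(inv(inv(q) + m + inv(m))) + inv(m))
  Focus inside:  inv(inv(inv(q) + m + inv(m))) + inv(m)
  Push inv inside:  distribute inv over + and collapse double inv
  Collect:  inv(q) + inv(m)
  Sort:  inv(m) + inv(q)
  Put back:  r(inv(m) + inv(q))
Right:  (inv(inv(inv(r(inv(m) + inv(q))))) + m) + inv(m)
  Push inv inside:  distribute inv over + and collapse double inv
  Cancel inverse pairs:  m cancels
  Combine occurrences:  inv(r(inv(m) + inv(q)))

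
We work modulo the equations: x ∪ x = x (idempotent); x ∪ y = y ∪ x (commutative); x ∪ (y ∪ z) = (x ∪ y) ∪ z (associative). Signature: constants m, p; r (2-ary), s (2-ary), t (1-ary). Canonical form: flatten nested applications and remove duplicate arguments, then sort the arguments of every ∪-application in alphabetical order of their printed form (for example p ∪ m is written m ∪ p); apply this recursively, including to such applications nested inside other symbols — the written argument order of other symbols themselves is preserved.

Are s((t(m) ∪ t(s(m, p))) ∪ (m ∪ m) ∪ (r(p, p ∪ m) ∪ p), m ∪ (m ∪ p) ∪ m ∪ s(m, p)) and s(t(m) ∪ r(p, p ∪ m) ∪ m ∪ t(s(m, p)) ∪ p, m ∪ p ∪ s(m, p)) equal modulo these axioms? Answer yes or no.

Answer: yes — both canonical forms are s(m ∪ p ∪ r(p, m ∪ p) ∪ t(m) ∪ t(s(m, p)), m ∪ p ∪ s(m, p))

Derivation:
Left:  s((t(m) ∪ t(s(m, p))) ∪ (m ∪ m) ∪ (r(p, p ∪ m) ∪ p), m ∪ (m ∪ p) ∪ m ∪ s(m, p))
  Descend into:  (t(m) ∪ t(s(m, p))) ∪ (m ∪ m) ∪ (r(p, p ∪ m) ∪ p)
  Merge nested applications:  t(m) ∪ t(s(m, p)) ∪ m ∪ m ∪ r(p, p ∪ m) ∪ p
  Simplify inside:  r(p, p ∪ m)  →  r(p, m ∪ p)
  Deduplicate:  drop duplicate m
  Order the arguments:  m ∪ p ∪ r(p, m ∪ p) ∪ t(m) ∪ t(s(m, p))
  Rebuild:  s(m ∪ p ∪ r(p, m ∪ p) ∪ t(m) ∪ t(s(m, p)), m ∪ p ∪ s(m, p))
Right:  s(t(m) ∪ r(p, p ∪ m) ∪ m ∪ t(s(m, p)) ∪ p, m ∪ p ∪ s(m, p))
  Focus inside:  t(m) ∪ r(p, p ∪ m) ∪ m ∪ t(s(m, p)) ∪ p
  Inside:  r(p, p ∪ m)  →  r(p, m ∪ p)
  Sort arguments:  m ∪ p ∪ r(p, m ∪ p) ∪ t(m) ∪ t(s(m, p))
  Rebuild:  s(m ∪ p ∪ r(p, m ∪ p) ∪ t(m) ∪ t(s(m, p)), m ∪ p ∪ s(m, p))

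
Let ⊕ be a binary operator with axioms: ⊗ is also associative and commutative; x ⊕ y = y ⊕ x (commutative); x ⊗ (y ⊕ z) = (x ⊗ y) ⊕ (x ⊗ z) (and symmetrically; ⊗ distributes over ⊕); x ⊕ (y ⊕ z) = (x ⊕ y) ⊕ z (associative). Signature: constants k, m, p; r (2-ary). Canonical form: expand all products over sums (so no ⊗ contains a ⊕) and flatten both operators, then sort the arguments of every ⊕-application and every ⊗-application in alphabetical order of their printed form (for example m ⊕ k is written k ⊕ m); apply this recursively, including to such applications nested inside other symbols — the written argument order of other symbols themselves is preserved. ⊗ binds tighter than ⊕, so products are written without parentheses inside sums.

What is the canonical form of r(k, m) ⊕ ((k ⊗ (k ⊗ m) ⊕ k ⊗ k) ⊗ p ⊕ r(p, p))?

Answer: k ⊗ k ⊗ m ⊗ p ⊕ k ⊗ k ⊗ p ⊕ r(k, m) ⊕ r(p, p)

Derivation:
Expand products over sums:  r(k, m) ⊕ k ⊗ k ⊗ m ⊗ p ⊕ k ⊗ k ⊗ p ⊕ r(p, p)
Sort arguments:  k ⊗ k ⊗ m ⊗ p ⊕ k ⊗ k ⊗ p ⊕ r(k, m) ⊕ r(p, p)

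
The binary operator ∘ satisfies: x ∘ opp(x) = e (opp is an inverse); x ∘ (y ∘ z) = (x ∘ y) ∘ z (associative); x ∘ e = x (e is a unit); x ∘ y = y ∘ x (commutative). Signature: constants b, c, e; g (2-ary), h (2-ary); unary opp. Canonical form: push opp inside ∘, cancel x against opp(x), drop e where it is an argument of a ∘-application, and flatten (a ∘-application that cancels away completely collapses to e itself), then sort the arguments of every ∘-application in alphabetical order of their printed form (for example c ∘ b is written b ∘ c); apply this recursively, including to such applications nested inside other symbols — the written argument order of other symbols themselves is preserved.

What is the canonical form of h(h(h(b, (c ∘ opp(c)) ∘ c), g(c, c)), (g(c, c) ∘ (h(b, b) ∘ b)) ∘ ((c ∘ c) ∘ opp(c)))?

Answer: h(h(h(b, c), g(c, c)), b ∘ c ∘ g(c, c) ∘ h(b, b))

Derivation:
Work inside:  (g(c, c) ∘ (h(b, b) ∘ b)) ∘ ((c ∘ c) ∘ opp(c))
Combine occurrences:  g(c, c) ∘ h(b, b) ∘ b ∘ c
Order the arguments:  b ∘ c ∘ g(c, c) ∘ h(b, b)
Put back:  h(h(h(b, c), g(c, c)), b ∘ c ∘ g(c, c) ∘ h(b, b))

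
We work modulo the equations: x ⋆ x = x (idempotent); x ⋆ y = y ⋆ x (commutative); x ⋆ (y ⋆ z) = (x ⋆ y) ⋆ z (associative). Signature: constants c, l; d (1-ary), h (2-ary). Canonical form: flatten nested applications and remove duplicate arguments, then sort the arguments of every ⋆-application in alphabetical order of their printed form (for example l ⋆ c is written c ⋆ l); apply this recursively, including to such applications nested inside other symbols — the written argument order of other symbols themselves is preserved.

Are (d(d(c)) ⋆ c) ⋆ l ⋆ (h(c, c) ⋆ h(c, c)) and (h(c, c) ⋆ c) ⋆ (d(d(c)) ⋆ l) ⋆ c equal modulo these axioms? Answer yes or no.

Answer: yes — both canonical forms are c ⋆ d(d(c)) ⋆ h(c, c) ⋆ l

Derivation:
Left:  (d(d(c)) ⋆ c) ⋆ l ⋆ (h(c, c) ⋆ h(c, c))
  Un-nest:  d(d(c)) ⋆ c ⋆ l ⋆ h(c, c) ⋆ h(c, c)
  Deduplicate:  drop duplicate h(c, c)
  Sort:  c ⋆ d(d(c)) ⋆ h(c, c) ⋆ l
Right:  (h(c, c) ⋆ c) ⋆ (d(d(c)) ⋆ l) ⋆ c
  Un-nest:  h(c, c) ⋆ c ⋆ d(d(c)) ⋆ l ⋆ c
  Deduplicate:  drop duplicate c
  Sort arguments:  c ⋆ d(d(c)) ⋆ h(c, c) ⋆ l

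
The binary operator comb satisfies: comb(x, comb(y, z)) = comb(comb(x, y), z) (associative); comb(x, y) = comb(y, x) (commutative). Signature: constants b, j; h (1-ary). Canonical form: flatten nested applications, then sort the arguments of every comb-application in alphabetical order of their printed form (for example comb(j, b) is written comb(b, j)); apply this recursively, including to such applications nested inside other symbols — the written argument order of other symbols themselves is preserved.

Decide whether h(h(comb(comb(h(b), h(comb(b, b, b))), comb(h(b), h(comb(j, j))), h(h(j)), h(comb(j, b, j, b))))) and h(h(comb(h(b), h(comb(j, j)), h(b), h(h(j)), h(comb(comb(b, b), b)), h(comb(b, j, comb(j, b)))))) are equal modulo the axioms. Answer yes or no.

Left:  h(h(comb(comb(h(b), h(comb(b, b, b))), comb(h(b), h(comb(j, j))), h(h(j)), h(comb(j, b, j, b)))))
  Descend into:  comb(comb(h(b), h(comb(b, b, b))), comb(h(b), h(comb(j, j))), h(h(j)), h(comb(j, b, j, b)))
  Un-nest:  comb(h(b), h(comb(b, b, b)), h(b), h(comb(j, j)), h(h(j)), h(comb(j, b, j, b)))
  Canonicalize subterm:  h(comb(j, b, j, b))  →  h(comb(b, b, j, j))
  Sort arguments:  comb(h(b), h(b), h(comb(b, b, b)), h(comb(b, b, j, j)), h(comb(j, j)), h(h(j)))
  Put back:  h(h(comb(h(b), h(b), h(comb(b, b, b)), h(comb(b, b, j, j)), h(comb(j, j)), h(h(j)))))
Right:  h(h(comb(h(b), h(comb(j, j)), h(b), h(h(j)), h(comb(comb(b, b), b)), h(comb(b, j, comb(j, b))))))
  Descend into:  comb(h(b), h(comb(j, j)), h(b), h(h(j)), h(comb(comb(b, b), b)), h(comb(b, j, comb(j, b))))
  Canonicalize subterm:  h(comb(comb(b, b), b))  →  h(comb(b, b, b))
  Simplify inside:  h(comb(b, j, comb(j, b)))  →  h(comb(b, b, j, j))
  Sort:  comb(h(b), h(b), h(comb(b, b, b)), h(comb(b, b, j, j)), h(comb(j, j)), h(h(j)))
  Put back:  h(h(comb(h(b), h(b), h(comb(b, b, b)), h(comb(b, b, j, j)), h(comb(j, j)), h(h(j)))))

Answer: yes — both canonical forms are h(h(comb(h(b), h(b), h(comb(b, b, b)), h(comb(b, b, j, j)), h(comb(j, j)), h(h(j)))))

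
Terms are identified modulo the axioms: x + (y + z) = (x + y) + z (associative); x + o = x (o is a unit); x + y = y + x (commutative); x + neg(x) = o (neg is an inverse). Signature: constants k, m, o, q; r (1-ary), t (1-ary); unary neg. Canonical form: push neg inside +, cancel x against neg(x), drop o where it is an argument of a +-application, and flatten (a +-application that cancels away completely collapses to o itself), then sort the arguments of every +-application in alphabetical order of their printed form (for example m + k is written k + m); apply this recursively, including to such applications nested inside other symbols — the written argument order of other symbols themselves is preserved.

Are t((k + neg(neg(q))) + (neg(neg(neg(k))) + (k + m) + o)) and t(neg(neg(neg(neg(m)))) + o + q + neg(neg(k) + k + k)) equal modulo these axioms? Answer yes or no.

Left:  t((k + neg(neg(q))) + (neg(neg(neg(k))) + (k + m) + o))
  Descend into:  (k + neg(neg(q))) + (neg(neg(neg(k))) + (k + m) + o)
  Push neg inside:  distribute neg over + and collapse double neg
  Collect:  k + q + m
  Order the arguments:  k + m + q
  Reassemble:  t(k + m + q)
Right:  t(neg(neg(neg(neg(m)))) + o + q + neg(neg(k) + k + k))
  Descend into:  neg(neg(neg(neg(m)))) + o + q + neg(neg(k) + k + k)
  Push neg inside:  distribute neg over + and collapse double neg
  Collect:  m + q + neg(k)
  Order the arguments:  m + neg(k) + q
  Rebuild:  t(m + neg(k) + q)

Answer: no — t(k + m + q) vs t(m + neg(k) + q)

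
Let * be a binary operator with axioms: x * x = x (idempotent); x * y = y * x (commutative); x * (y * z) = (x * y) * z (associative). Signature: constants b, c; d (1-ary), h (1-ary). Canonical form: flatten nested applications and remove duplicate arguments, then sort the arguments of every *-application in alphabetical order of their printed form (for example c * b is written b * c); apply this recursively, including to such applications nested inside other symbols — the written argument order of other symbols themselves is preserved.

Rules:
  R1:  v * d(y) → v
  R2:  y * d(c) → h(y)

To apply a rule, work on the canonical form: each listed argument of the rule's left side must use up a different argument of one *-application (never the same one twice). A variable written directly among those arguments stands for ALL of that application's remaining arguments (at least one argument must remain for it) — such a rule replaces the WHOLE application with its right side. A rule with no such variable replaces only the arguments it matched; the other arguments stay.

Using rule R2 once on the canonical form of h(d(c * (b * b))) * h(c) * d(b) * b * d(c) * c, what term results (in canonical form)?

Answer: h(b * c * d(b) * h(c) * h(d(b * c)))

Derivation:
Canonical form:  b * c * d(b) * d(c) * h(c) * h(d(b * c))
R2 matches:  uses d(c);  y := b * c * d(b) * h(c) * h(d(b * c))
The variable takes the whole remainder — replace the entire application.
New term:  h(b * c * d(b) * h(c) * h(d(b * c)))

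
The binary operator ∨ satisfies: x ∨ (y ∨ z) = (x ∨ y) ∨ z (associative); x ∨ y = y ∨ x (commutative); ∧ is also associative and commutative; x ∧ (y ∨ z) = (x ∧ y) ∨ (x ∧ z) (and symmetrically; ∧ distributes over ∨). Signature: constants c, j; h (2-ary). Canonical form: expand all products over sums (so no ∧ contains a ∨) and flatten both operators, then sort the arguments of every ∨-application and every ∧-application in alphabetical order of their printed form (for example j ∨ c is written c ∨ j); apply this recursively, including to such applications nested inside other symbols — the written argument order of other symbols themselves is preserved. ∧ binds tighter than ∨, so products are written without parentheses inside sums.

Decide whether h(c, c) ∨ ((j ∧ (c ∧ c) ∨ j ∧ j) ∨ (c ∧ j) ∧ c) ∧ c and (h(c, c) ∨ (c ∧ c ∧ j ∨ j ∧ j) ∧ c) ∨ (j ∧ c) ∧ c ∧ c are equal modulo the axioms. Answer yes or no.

Left:  h(c, c) ∨ ((j ∧ (c ∧ c) ∨ j ∧ j) ∨ (c ∧ j) ∧ c) ∧ c
  Expand products over sums:  h(c, c) ∨ c ∧ c ∧ c ∧ j ∨ c ∧ j ∧ j ∨ c ∧ c ∧ c ∧ j
  Sort arguments:  c ∧ c ∧ c ∧ j ∨ c ∧ c ∧ c ∧ j ∨ c ∧ j ∧ j ∨ h(c, c)
Right:  (h(c, c) ∨ (c ∧ c ∧ j ∨ j ∧ j) ∧ c) ∨ (j ∧ c) ∧ c ∧ c
  Expand products over sums:  h(c, c) ∨ c ∧ c ∧ c ∧ j ∨ c ∧ j ∧ j ∨ c ∧ c ∧ c ∧ j
  Sort arguments:  c ∧ c ∧ c ∧ j ∨ c ∧ c ∧ c ∧ j ∨ c ∧ j ∧ j ∨ h(c, c)

Answer: yes — both canonical forms are c ∧ c ∧ c ∧ j ∨ c ∧ c ∧ c ∧ j ∨ c ∧ j ∧ j ∨ h(c, c)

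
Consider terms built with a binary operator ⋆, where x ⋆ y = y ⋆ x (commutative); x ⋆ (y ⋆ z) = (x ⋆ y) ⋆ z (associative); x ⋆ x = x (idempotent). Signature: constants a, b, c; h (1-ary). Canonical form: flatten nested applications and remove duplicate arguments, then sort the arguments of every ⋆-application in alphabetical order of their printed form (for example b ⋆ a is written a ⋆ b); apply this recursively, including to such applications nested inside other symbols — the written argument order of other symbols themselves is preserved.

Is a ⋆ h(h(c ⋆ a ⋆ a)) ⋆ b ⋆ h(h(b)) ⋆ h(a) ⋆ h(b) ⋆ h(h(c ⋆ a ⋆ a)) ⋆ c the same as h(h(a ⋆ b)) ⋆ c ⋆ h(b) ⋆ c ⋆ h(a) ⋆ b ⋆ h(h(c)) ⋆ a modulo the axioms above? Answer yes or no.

Left:  a ⋆ h(h(c ⋆ a ⋆ a)) ⋆ b ⋆ h(h(b)) ⋆ h(a) ⋆ h(b) ⋆ h(h(c ⋆ a ⋆ a)) ⋆ c
  Canonicalize subterm:  h(h(c ⋆ a ⋆ a))  →  h(h(a ⋆ c))
  Inside:  h(h(c ⋆ a ⋆ a))  →  h(h(a ⋆ c))
  Deduplicate:  drop duplicate h(h(a ⋆ c))
  Sort:  a ⋆ b ⋆ c ⋆ h(a) ⋆ h(b) ⋆ h(h(a ⋆ c)) ⋆ h(h(b))
Right:  h(h(a ⋆ b)) ⋆ c ⋆ h(b) ⋆ c ⋆ h(a) ⋆ b ⋆ h(h(c)) ⋆ a
  Idempotence:  drop duplicate c
  Order the arguments:  a ⋆ b ⋆ c ⋆ h(a) ⋆ h(b) ⋆ h(h(a ⋆ b)) ⋆ h(h(c))

Answer: no — a ⋆ b ⋆ c ⋆ h(a) ⋆ h(b) ⋆ h(h(a ⋆ c)) ⋆ h(h(b)) vs a ⋆ b ⋆ c ⋆ h(a) ⋆ h(b) ⋆ h(h(a ⋆ b)) ⋆ h(h(c))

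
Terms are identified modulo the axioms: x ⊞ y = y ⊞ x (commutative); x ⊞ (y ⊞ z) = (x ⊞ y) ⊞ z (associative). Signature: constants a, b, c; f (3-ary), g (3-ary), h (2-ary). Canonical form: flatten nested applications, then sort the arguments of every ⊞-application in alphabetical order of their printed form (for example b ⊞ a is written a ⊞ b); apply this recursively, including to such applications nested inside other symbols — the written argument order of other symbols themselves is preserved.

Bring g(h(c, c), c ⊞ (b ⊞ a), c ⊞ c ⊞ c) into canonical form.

Descend into:  c ⊞ (b ⊞ a)
Flatten:  c ⊞ b ⊞ a
Sort arguments:  a ⊞ b ⊞ c
Reassemble:  g(h(c, c), a ⊞ b ⊞ c, c ⊞ c ⊞ c)

Answer: g(h(c, c), a ⊞ b ⊞ c, c ⊞ c ⊞ c)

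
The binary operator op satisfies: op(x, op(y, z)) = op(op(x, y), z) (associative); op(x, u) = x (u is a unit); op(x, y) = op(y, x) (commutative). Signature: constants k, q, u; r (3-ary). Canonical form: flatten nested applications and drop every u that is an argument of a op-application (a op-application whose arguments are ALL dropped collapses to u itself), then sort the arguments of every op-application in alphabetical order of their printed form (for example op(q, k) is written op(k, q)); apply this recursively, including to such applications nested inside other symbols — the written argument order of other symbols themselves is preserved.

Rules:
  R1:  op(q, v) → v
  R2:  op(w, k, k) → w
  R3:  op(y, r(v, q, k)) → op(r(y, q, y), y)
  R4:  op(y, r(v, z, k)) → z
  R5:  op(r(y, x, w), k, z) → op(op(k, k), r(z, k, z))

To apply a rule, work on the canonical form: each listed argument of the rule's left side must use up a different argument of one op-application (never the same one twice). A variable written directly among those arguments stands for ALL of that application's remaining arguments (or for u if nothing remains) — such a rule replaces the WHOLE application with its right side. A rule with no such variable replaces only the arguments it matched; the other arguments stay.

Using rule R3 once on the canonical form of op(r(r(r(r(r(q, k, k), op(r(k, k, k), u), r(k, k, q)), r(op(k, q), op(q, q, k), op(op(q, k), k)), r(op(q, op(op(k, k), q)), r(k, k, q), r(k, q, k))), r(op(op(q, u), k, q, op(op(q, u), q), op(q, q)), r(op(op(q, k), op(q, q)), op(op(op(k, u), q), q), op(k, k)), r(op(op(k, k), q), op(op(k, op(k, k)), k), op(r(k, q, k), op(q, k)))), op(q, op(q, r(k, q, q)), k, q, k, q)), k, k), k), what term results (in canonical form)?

Canonical form:  op(k, r(r(r(r(r(q, k, k), r(k, k, k), r(k, k, q)), r(op(k, q), op(k, q, q), op(k, k, q)), r(op(k, k, q, q), r(k, k, q), r(k, q, k))), r(op(k, q, q, q, q, q, q), r(op(k, q, q, q), op(k, q, q), op(k, k)), r(op(k, k, q), op(k, k, k, k), op(k, q, r(k, q, k)))), op(k, k, q, q, q, q, r(k, q, q))), k, k))
Apply R3:  consuming r(k, q, k);  v := k, y := op(k, q)
The variable takes the whole remainder — replace the entire application.
Result:  op(k, r(r(r(r(r(q, k, k), r(k, k, k), r(k, k, q)), r(op(k, q), op(k, q, q), op(k, k, q)), r(op(k, k, q, q), r(k, k, q), r(k, q, k))), r(op(k, q, q, q, q, q, q), r(op(k, q, q, q), op(k, q, q), op(k, k)), r(op(k, k, q), op(k, k, k, k), op(k, q, r(op(k, q), q, op(k, q))))), op(k, k, q, q, q, q, r(k, q, q))), k, k))

Answer: op(k, r(r(r(r(r(q, k, k), r(k, k, k), r(k, k, q)), r(op(k, q), op(k, q, q), op(k, k, q)), r(op(k, k, q, q), r(k, k, q), r(k, q, k))), r(op(k, q, q, q, q, q, q), r(op(k, q, q, q), op(k, q, q), op(k, k)), r(op(k, k, q), op(k, k, k, k), op(k, q, r(op(k, q), q, op(k, q))))), op(k, k, q, q, q, q, r(k, q, q))), k, k))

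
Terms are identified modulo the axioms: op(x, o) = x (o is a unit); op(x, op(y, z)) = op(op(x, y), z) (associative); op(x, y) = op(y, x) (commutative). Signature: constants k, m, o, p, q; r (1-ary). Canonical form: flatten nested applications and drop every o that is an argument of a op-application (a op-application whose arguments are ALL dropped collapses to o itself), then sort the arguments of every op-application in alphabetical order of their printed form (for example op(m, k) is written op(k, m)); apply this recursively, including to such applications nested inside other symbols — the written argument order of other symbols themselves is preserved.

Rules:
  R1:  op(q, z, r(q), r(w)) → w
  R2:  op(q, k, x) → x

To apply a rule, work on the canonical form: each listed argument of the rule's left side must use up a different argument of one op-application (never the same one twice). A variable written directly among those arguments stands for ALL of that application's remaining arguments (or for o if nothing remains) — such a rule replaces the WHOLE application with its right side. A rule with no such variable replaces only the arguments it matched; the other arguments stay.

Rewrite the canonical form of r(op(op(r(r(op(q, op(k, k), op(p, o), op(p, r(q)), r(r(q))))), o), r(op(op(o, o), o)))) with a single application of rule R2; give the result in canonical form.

Canonical form:  r(op(r(o), r(r(op(k, k, p, p, q, r(q), r(r(q)))))))
Apply R2:  consuming k, q;  x := op(k, p, p, r(q), r(r(q)))
Every leftover argument binds to the variable; the entire application is replaced.
Result:  r(op(r(o), r(r(op(k, p, p, r(q), r(r(q)))))))

Answer: r(op(r(o), r(r(op(k, p, p, r(q), r(r(q)))))))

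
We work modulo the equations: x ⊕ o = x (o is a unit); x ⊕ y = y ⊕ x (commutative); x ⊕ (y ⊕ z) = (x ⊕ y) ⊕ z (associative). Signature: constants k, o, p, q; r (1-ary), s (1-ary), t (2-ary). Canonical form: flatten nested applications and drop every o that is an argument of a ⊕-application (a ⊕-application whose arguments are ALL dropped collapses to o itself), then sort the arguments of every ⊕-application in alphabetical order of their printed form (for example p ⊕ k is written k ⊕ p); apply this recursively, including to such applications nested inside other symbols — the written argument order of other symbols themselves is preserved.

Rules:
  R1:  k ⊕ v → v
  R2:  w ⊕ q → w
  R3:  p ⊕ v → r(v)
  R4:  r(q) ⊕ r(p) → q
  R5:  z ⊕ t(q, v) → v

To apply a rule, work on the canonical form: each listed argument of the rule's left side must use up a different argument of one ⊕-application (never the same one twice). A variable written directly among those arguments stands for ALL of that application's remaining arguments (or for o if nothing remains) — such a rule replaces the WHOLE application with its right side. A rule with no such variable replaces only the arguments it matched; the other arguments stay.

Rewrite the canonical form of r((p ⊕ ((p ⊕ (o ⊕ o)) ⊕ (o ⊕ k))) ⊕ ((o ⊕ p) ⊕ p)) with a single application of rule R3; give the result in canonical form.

Answer: r(r(k ⊕ p ⊕ p ⊕ p))

Derivation:
Canonical form:  r(k ⊕ p ⊕ p ⊕ p ⊕ p)
R3 matches:  uses p;  v := k ⊕ p ⊕ p ⊕ p
The variable takes the whole remainder — replace the entire application.
Result:  r(r(k ⊕ p ⊕ p ⊕ p))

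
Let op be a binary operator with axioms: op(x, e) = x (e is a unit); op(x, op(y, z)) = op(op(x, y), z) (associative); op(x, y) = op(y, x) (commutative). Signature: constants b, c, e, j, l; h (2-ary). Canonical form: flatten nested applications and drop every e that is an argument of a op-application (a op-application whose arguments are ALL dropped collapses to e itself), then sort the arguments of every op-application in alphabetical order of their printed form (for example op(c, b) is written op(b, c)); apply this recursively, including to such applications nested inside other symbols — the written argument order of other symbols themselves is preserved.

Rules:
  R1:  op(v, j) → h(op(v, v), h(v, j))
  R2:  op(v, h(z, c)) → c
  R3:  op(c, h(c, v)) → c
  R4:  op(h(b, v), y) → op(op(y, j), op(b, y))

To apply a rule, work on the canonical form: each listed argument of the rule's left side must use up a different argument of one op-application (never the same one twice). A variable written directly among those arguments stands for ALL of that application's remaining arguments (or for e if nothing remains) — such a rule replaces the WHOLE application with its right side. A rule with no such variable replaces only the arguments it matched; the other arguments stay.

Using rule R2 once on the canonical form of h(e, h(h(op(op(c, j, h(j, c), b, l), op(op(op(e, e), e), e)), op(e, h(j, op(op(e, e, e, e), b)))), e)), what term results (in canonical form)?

Canonical form:  h(e, h(h(op(b, c, h(j, c), j, l), h(j, b)), e))
Apply R2:  consuming h(j, c);  v := op(b, c, j, l), z := j
The extension variable absorbs all remaining arguments, so the whole application is rewritten.
New term:  h(e, h(h(c, h(j, b)), e))

Answer: h(e, h(h(c, h(j, b)), e))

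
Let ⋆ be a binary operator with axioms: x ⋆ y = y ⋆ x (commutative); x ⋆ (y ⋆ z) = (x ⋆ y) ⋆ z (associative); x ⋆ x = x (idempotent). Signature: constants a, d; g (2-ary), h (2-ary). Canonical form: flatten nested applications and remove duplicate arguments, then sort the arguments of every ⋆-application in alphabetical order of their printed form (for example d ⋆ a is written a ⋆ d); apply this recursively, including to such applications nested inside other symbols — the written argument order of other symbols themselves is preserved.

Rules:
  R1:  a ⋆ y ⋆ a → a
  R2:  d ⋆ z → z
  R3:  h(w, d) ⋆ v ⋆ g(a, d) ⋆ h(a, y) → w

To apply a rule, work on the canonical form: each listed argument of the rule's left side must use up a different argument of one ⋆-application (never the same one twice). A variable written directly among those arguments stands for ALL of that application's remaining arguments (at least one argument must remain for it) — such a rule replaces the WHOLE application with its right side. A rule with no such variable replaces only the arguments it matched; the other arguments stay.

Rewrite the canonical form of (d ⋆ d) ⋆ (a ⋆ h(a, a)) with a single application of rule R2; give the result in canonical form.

Canonical form:  a ⋆ d ⋆ h(a, a)
Apply R2:  consuming d;  z := a ⋆ h(a, a)
Every leftover argument binds to the variable; the entire application is replaced.
New term:  a ⋆ h(a, a)

Answer: a ⋆ h(a, a)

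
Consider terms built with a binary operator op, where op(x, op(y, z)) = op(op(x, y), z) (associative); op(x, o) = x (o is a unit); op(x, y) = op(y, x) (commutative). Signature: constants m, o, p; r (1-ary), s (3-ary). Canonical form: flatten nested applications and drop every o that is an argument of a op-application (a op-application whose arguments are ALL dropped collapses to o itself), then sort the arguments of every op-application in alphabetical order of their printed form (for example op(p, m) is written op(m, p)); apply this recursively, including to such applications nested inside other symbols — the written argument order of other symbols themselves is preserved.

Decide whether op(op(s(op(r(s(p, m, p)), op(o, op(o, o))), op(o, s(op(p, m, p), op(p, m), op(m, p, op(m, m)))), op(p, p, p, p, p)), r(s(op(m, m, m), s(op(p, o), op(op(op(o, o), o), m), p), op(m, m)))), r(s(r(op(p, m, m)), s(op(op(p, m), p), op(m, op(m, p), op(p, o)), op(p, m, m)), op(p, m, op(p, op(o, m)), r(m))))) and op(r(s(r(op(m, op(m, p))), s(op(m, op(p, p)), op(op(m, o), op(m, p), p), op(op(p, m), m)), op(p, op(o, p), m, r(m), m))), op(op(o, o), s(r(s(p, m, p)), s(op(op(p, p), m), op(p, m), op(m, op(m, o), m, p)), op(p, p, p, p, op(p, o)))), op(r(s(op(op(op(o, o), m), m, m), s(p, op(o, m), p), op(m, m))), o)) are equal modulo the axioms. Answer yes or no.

Left:  op(op(s(op(r(s(p, m, p)), op(o, op(o, o))), op(o, s(op(p, m, p), op(p, m), op(m, p, op(m, m)))), op(p, p, p, p, p)), r(s(op(m, m, m), s(op(p, o), op(op(op(o, o), o), m), p), op(m, m)))), r(s(r(op(p, m, m)), s(op(op(p, m), p), op(m, op(m, p), op(p, o)), op(p, m, m)), op(p, m, op(p, op(o, m)), r(m)))))
  Merge nested applications:  op(s(op(r(s(p, m, p)), op(o, op(o, o))), op(o, s(op(p, m, p), op(p, m), op(m, p, op(m, m)))), op(p, p, p, p, p)), r(s(op(m, m, m), s(op(p, o), op(op(op(o, o), o), m), p), op(m, m))), r(s(r(op(p, m, m)), s(op(op(p, m), p), op(m, op(m, p), op(p, o)), op(p, m, m)), op(p, m, op(p, op(o, m)), r(m)))))
  Simplify inside:  s(op(r(s(p, m, p)), op(o, op(o, o))), op(o, s(op(p, m, p), op(p, m), op(m, p, op(m, m)))), op(p, p, p, p, p))  →  s(r(s(p, m, p)), s(op(m, p, p), op(m, p), op(m, m, m, p)), op(p, p, p, p, p))
  Simplify inside:  r(s(op(m, m, m), s(op(p, o), op(op(op(o, o), o), m), p), op(m, m)))  →  r(s(op(m, m, m), s(p, m, p), op(m, m)))
  Simplify inside:  r(s(r(op(p, m, m)), s(op(op(p, m), p), op(m, op(m, p), op(p, o)), op(p, m, m)), op(p, m, op(p, op(o, m)), r(m))))  →  r(s(r(op(m, m, p)), s(op(m, p, p), op(m, m, p, p), op(m, m, p)), op(m, m, p, p, r(m))))
  Order the arguments:  op(r(s(op(m, m, m), s(p, m, p), op(m, m))), r(s(r(op(m, m, p)), s(op(m, p, p), op(m, m, p, p), op(m, m, p)), op(m, m, p, p, r(m)))), s(r(s(p, m, p)), s(op(m, p, p), op(m, p), op(m, m, m, p)), op(p, p, p, p, p)))
Right:  op(r(s(r(op(m, op(m, p))), s(op(m, op(p, p)), op(op(m, o), op(m, p), p), op(op(p, m), m)), op(p, op(o, p), m, r(m), m))), op(op(o, o), s(r(s(p, m, p)), s(op(op(p, p), m), op(p, m), op(m, op(m, o), m, p)), op(p, p, p, p, op(p, o)))), op(r(s(op(op(op(o, o), m), m, m), s(p, op(o, m), p), op(m, m))), o))
  Flatten:  op(r(s(r(op(m, op(m, p))), s(op(m, op(p, p)), op(op(m, o), op(m, p), p), op(op(p, m), m)), op(p, op(o, p), m, r(m), m))), o, o, s(r(s(p, m, p)), s(op(op(p, p), m), op(p, m), op(m, op(m, o), m, p)), op(p, p, p, p, op(p, o))), r(s(op(op(op(o, o), m), m, m), s(p, op(o, m), p), op(m, m))), o)
  Simplify inside:  r(s(r(op(m, op(m, p))), s(op(m, op(p, p)), op(op(m, o), op(m, p), p), op(op(p, m), m)), op(p, op(o, p), m, r(m), m)))  →  r(s(r(op(m, m, p)), s(op(m, p, p), op(m, m, p, p), op(m, m, p)), op(m, m, p, p, r(m))))
  Canonicalize subterm:  s(r(s(p, m, p)), s(op(op(p, p), m), op(p, m), op(m, op(m, o), m, p)), op(p, p, p, p, op(p, o)))  →  s(r(s(p, m, p)), s(op(m, p, p), op(m, p), op(m, m, m, p)), op(p, p, p, p, p))
  Inside:  r(s(op(op(op(o, o), m), m, m), s(p, op(o, m), p), op(m, m)))  →  r(s(op(m, m, m), s(p, m, p), op(m, m)))
  Drop the unit:  drop o (×3)
  Sort arguments:  op(r(s(op(m, m, m), s(p, m, p), op(m, m))), r(s(r(op(m, m, p)), s(op(m, p, p), op(m, m, p, p), op(m, m, p)), op(m, m, p, p, r(m)))), s(r(s(p, m, p)), s(op(m, p, p), op(m, p), op(m, m, m, p)), op(p, p, p, p, p)))

Answer: yes — both canonical forms are op(r(s(op(m, m, m), s(p, m, p), op(m, m))), r(s(r(op(m, m, p)), s(op(m, p, p), op(m, m, p, p), op(m, m, p)), op(m, m, p, p, r(m)))), s(r(s(p, m, p)), s(op(m, p, p), op(m, p), op(m, m, m, p)), op(p, p, p, p, p)))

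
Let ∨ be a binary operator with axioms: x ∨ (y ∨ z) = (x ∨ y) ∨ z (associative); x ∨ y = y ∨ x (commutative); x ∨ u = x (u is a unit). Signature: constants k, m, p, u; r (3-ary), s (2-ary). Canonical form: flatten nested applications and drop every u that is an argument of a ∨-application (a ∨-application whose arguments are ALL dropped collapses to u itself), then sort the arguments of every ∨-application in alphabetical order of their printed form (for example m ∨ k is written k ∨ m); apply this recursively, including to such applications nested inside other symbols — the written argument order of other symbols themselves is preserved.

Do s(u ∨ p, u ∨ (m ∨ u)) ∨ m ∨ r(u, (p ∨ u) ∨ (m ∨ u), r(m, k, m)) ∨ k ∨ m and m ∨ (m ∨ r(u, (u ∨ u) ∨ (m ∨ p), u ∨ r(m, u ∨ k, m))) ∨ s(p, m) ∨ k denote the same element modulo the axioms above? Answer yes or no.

Answer: yes — both canonical forms are k ∨ m ∨ m ∨ r(u, m ∨ p, r(m, k, m)) ∨ s(p, m)

Derivation:
Left:  s(u ∨ p, u ∨ (m ∨ u)) ∨ m ∨ r(u, (p ∨ u) ∨ (m ∨ u), r(m, k, m)) ∨ k ∨ m
  Inside:  s(u ∨ p, u ∨ (m ∨ u))  →  s(p, m)
  Inside:  r(u, (p ∨ u) ∨ (m ∨ u), r(m, k, m))  →  r(u, m ∨ p, r(m, k, m))
  Order the arguments:  k ∨ m ∨ m ∨ r(u, m ∨ p, r(m, k, m)) ∨ s(p, m)
Right:  m ∨ (m ∨ r(u, (u ∨ u) ∨ (m ∨ p), u ∨ r(m, u ∨ k, m))) ∨ s(p, m) ∨ k
  Flatten:  m ∨ m ∨ r(u, (u ∨ u) ∨ (m ∨ p), u ∨ r(m, u ∨ k, m)) ∨ s(p, m) ∨ k
  Simplify inside:  r(u, (u ∨ u) ∨ (m ∨ p), u ∨ r(m, u ∨ k, m))  →  r(u, m ∨ p, r(m, k, m))
  Order the arguments:  k ∨ m ∨ m ∨ r(u, m ∨ p, r(m, k, m)) ∨ s(p, m)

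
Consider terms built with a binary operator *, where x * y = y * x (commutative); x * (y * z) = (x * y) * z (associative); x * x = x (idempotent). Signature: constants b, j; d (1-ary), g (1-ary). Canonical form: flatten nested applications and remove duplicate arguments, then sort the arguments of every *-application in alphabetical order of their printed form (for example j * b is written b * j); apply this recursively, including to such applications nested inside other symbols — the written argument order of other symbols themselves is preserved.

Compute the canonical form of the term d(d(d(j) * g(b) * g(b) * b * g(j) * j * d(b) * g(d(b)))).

Answer: d(d(b * d(b) * d(j) * g(b) * g(d(b)) * g(j) * j))

Derivation:
Work inside:  d(j) * g(b) * g(b) * b * g(j) * j * d(b) * g(d(b))
Drop duplicates:  drop duplicate g(b)
Order the arguments:  b * d(b) * d(j) * g(b) * g(d(b)) * g(j) * j
Reassemble:  d(d(b * d(b) * d(j) * g(b) * g(d(b)) * g(j) * j))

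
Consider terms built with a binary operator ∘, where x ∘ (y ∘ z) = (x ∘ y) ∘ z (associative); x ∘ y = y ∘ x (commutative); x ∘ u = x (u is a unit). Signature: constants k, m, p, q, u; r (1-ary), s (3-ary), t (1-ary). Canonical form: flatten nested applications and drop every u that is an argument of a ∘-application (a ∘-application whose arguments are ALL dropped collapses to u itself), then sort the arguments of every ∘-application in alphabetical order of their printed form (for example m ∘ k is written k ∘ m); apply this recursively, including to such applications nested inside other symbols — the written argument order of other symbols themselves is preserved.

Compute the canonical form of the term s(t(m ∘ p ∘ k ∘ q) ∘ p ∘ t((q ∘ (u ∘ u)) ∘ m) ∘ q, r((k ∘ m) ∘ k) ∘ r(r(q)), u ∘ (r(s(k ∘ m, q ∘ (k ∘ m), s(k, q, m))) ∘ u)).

Answer: s(p ∘ q ∘ t(k ∘ m ∘ p ∘ q) ∘ t(m ∘ q), r(k ∘ k ∘ m) ∘ r(r(q)), r(s(k ∘ m, k ∘ m ∘ q, s(k, q, m))))

Derivation:
Work inside:  u ∘ (r(s(k ∘ m, q ∘ (k ∘ m), s(k, q, m))) ∘ u)
Merge nested applications:  u ∘ r(s(k ∘ m, q ∘ (k ∘ m), s(k, q, m))) ∘ u
Canonicalize subterm:  r(s(k ∘ m, q ∘ (k ∘ m), s(k, q, m)))  →  r(s(k ∘ m, k ∘ m ∘ q, s(k, q, m)))
Drop the unit:  drop u (×2)
Order the arguments:  r(s(k ∘ m, k ∘ m ∘ q, s(k, q, m)))
Rebuild:  s(p ∘ q ∘ t(k ∘ m ∘ p ∘ q) ∘ t(m ∘ q), r(k ∘ k ∘ m) ∘ r(r(q)), r(s(k ∘ m, k ∘ m ∘ q, s(k, q, m))))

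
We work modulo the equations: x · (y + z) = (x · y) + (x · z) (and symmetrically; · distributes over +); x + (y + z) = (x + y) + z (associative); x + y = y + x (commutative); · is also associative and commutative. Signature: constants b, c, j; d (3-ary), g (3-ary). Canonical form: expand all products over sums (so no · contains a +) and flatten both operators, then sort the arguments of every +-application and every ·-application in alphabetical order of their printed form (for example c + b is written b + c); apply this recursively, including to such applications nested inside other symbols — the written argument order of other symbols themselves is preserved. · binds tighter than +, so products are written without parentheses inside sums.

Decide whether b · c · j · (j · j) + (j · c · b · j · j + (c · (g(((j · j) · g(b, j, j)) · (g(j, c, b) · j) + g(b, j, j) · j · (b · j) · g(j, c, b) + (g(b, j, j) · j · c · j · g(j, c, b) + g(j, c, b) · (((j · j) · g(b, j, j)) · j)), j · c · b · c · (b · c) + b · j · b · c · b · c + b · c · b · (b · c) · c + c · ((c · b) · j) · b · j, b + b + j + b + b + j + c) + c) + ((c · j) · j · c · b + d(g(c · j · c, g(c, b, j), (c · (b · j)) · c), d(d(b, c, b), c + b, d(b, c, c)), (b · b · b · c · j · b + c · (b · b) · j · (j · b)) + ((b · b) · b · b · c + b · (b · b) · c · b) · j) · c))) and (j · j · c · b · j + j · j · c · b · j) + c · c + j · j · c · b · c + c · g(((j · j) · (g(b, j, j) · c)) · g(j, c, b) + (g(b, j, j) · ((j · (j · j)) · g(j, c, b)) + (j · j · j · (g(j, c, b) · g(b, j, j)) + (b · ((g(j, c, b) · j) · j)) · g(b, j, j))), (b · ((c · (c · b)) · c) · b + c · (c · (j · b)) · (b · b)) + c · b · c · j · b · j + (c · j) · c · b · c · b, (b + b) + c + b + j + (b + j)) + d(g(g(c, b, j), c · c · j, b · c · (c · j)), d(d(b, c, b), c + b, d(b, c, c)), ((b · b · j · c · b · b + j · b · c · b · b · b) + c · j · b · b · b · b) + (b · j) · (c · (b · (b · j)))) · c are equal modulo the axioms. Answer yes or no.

Answer: no — b · c · c · j · j + b · c · j · j · j + b · c · j · j · j + c · c + c · d(g(c · c · j, g(c, b, j), b · c · c · j), d(d(b, c, b), b + c, d(b, c, c)), b · b · b · b · c · j + b · b · b · b · c · j + b · b · b · b · c · j + b · b · b · c · j · j) + c · g(b · g(b, j, j) · g(j, c, b) · j · j + c · g(b, j, j) · g(j, c, b) · j · j + g(b, j, j) · g(j, c, b) · j · j · j + g(b, j, j) · g(j, c, b) · j · j · j, b · b · b · c · c · c + b · b · b · c · c · j + b · b · c · c · c · j + b · b · c · c · j · j, b + b + b + b + c + j + j) vs b · c · c · j · j + b · c · j · j · j + b · c · j · j · j + c · c + c · d(g(g(c, b, j), c · c · j, b · c · c · j), d(d(b, c, b), b + c, d(b, c, c)), b · b · b · b · c · j + b · b · b · b · c · j + b · b · b · b · c · j + b · b · b · c · j · j) + c · g(b · g(b, j, j) · g(j, c, b) · j · j + c · g(b, j, j) · g(j, c, b) · j · j + g(b, j, j) · g(j, c, b) · j · j · j + g(b, j, j) · g(j, c, b) · j · j · j, b · b · b · c · c · c + b · b · b · c · c · j + b · b · c · c · c · j + b · b · c · c · j · j, b + b + b + b + c + j + j)

Derivation:
Left:  b · c · j · (j · j) + (j · c · b · j · j + (c · (g(((j · j) · g(b, j, j)) · (g(j, c, b) · j) + g(b, j, j) · j · (b · j) · g(j, c, b) + (g(b, j, j) · j · c · j · g(j, c, b) + g(j, c, b) · (((j · j) · g(b, j, j)) · j)), j · c · b · c · (b · c) + b · j · b · c · b · c + b · c · b · (b · c) · c + c · ((c · b) · j) · b · j, b + b + j + b + b + j + c) + c) + ((c · j) · j · c · b + d(g(c · j · c, g(c, b, j), (c · (b · j)) · c), d(d(b, c, b), c + b, d(b, c, c)), (b · b · b · c · j · b + c · (b · b) · j · (j · b)) + ((b · b) · b · b · c + b · (b · b) · c · b) · j) · c)))
  Distribute:  b · c · j · j · j + b · c · j · j · j + c · g(b · g(b, j, j) · g(j, c, b) · j · j + c · g(b, j, j) · g(j, c, b) · j · j + g(b, j, j) · g(j, c, b) · j · j · j + g(b, j, j) · g(j, c, b) · j · j · j, b · b · b · c · c · c + b · b · b · c · c · j + b · b · c · c · c · j + b · b · c · c · j · j, b + b + b + b + c + j + j) + c · c + b · c · c · j · j + c · d(g(c · c · j, g(c, b, j), b · c · c · j), d(d(b, c, b), b + c, d(b, c, c)), b · b · b · b · c · j + b · b · b · b · c · j + b · b · b · b · c · j + b · b · b · c · j · j)
  Order the arguments:  b · c · c · j · j + b · c · j · j · j + b · c · j · j · j + c · c + c · d(g(c · c · j, g(c, b, j), b · c · c · j), d(d(b, c, b), b + c, d(b, c, c)), b · b · b · b · c · j + b · b · b · b · c · j + b · b · b · b · c · j + b · b · b · c · j · j) + c · g(b · g(b, j, j) · g(j, c, b) · j · j + c · g(b, j, j) · g(j, c, b) · j · j + g(b, j, j) · g(j, c, b) · j · j · j + g(b, j, j) · g(j, c, b) · j · j · j, b · b · b · c · c · c + b · b · b · c · c · j + b · b · c · c · c · j + b · b · c · c · j · j, b + b + b + b + c + j + j)
Right:  (j · j · c · b · j + j · j · c · b · j) + c · c + j · j · c · b · c + c · g(((j · j) · (g(b, j, j) · c)) · g(j, c, b) + (g(b, j, j) · ((j · (j · j)) · g(j, c, b)) + (j · j · j · (g(j, c, b) · g(b, j, j)) + (b · ((g(j, c, b) · j) · j)) · g(b, j, j))), (b · ((c · (c · b)) · c) · b + c · (c · (j · b)) · (b · b)) + c · b · c · j · b · j + (c · j) · c · b · c · b, (b + b) + c + b + j + (b + j)) + d(g(g(c, b, j), c · c · j, b · c · (c · j)), d(d(b, c, b), c + b, d(b, c, c)), ((b · b · j · c · b · b + j · b · c · b · b · b) + c · j · b · b · b · b) + (b · j) · (c · (b · (b · j)))) · c
  Merge nested applications:  b · c · j · j · j + b · c · j · j · j + c · c + b · c · c · j · j + c · g(b · g(b, j, j) · g(j, c, b) · j · j + c · g(b, j, j) · g(j, c, b) · j · j + g(b, j, j) · g(j, c, b) · j · j · j + g(b, j, j) · g(j, c, b) · j · j · j, b · b · b · c · c · c + b · b · b · c · c · j + b · b · c · c · c · j + b · b · c · c · j · j, b + b + b + b + c + j + j) + c · d(g(g(c, b, j), c · c · j, b · c · c · j), d(d(b, c, b), b + c, d(b, c, c)), b · b · b · b · c · j + b · b · b · b · c · j + b · b · b · b · c · j + b · b · b · c · j · j)
  Order the arguments:  b · c · c · j · j + b · c · j · j · j + b · c · j · j · j + c · c + c · d(g(g(c, b, j), c · c · j, b · c · c · j), d(d(b, c, b), b + c, d(b, c, c)), b · b · b · b · c · j + b · b · b · b · c · j + b · b · b · b · c · j + b · b · b · c · j · j) + c · g(b · g(b, j, j) · g(j, c, b) · j · j + c · g(b, j, j) · g(j, c, b) · j · j + g(b, j, j) · g(j, c, b) · j · j · j + g(b, j, j) · g(j, c, b) · j · j · j, b · b · b · c · c · c + b · b · b · c · c · j + b · b · c · c · c · j + b · b · c · c · j · j, b + b + b + b + c + j + j)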